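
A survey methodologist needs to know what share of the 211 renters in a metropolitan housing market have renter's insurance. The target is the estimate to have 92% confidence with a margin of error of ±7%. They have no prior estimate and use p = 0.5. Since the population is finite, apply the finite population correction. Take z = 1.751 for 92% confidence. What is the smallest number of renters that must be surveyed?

91

Unadjusted: n₀ = 1.751² × 0.50 × 0.50 / 0.070² ≈ 156.43, so n₀ = 157.
Finite population correction with N = 211: n = n₀ / (1 + (n₀−1)/N) = 157 / (1 + 156/211) = 157 / 1.7393 ≈ 90.26.
Rounding up, n = 91.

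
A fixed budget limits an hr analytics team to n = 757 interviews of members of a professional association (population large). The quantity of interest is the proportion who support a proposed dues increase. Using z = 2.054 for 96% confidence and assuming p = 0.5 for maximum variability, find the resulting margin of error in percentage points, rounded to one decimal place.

3.7

SE(p̂) = √[p(1−p)/n] = √[0.2500/757] = 0.01817.
E = z × SE = 2.054 × 0.01817 = 0.03733, or 3.7 percentage points.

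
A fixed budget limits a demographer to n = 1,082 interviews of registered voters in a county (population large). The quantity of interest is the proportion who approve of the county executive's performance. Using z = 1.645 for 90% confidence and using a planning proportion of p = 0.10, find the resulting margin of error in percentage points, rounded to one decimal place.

SE(p̂) = √[p(1−p)/n] = √[0.0900/1082] = 0.00912.
E = z × SE = 1.645 × 0.00912 = 0.01500, or 1.5 percentage points.

1.5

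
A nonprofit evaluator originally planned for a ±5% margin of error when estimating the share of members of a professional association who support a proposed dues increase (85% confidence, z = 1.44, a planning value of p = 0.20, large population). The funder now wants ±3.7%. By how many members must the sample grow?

At ±5%: n = 1.44² × 0.1600 / 0.050² ≈ 132.71 → 133.
At ±3.7%: n = 1.44² × 0.1600 / 0.037² ≈ 242.35 → 243.
Additional respondents: 243 − 133 = 110.

110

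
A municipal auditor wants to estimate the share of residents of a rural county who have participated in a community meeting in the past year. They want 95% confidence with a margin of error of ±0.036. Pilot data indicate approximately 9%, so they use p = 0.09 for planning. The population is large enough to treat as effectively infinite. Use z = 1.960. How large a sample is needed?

243

With p = 0.09, p(1−p) = 0.0819.
n = z²·p(1−p)/E² = 1.960² × 0.0819 / 0.036² = 3.8416 × 0.0819 / 0.001296 ≈ 242.77.
Rounding up gives n = 243.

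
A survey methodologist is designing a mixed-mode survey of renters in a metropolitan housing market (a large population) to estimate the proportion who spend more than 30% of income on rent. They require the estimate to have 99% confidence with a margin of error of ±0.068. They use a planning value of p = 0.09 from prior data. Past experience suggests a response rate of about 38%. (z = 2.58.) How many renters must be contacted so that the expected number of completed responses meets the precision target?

Completed interviews needed: n₀ = 2.58² × 0.0819 / 0.068² ≈ 117.90 → 118.
At a 38% response rate, contacts needed = 118 / 0.38 ≈ 310.53 → 311.

311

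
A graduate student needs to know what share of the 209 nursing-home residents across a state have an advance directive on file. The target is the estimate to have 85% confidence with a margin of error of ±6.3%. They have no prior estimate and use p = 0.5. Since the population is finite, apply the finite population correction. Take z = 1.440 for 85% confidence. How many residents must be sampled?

Unadjusted: n₀ = 1.440² × 0.50 × 0.50 / 0.063² ≈ 130.61, so n₀ = 131.
Finite population correction with N = 209: n = n₀ / (1 + (n₀−1)/N) = 131 / (1 + 130/209) = 131 / 1.6220 ≈ 80.76.
Rounding up, n = 81.

81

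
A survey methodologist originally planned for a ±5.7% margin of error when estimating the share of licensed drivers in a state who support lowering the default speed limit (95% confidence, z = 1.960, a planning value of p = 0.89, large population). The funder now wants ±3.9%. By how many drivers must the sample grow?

At ±5.7%: n = 1.960² × 0.0979 / 0.057² ≈ 115.76 → 116.
At ±3.9%: n = 1.960² × 0.0979 / 0.039² ≈ 247.27 → 248.
Additional respondents: 248 − 116 = 132.

132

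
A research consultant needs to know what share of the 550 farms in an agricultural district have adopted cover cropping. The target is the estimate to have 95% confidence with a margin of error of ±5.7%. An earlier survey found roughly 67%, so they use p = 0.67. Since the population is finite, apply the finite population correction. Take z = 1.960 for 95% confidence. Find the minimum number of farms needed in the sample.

Unadjusted: n₀ = 1.960² × 0.67 × 0.33 / 0.057² ≈ 261.43, so n₀ = 262.
Finite population correction with N = 550: n = n₀ / (1 + (n₀−1)/N) = 262 / (1 + 261/550) = 262 / 1.4745 ≈ 177.68.
Rounding up, n = 178.

178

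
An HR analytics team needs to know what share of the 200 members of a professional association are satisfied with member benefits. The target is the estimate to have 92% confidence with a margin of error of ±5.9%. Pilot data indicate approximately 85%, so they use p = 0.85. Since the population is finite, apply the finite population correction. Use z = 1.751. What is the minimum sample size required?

Unadjusted: n₀ = 1.751² × 0.85 × 0.15 / 0.059² ≈ 112.30, so n₀ = 113.
Finite population correction with N = 200: n = n₀ / (1 + (n₀−1)/N) = 113 / (1 + 112/200) = 113 / 1.5600 ≈ 72.44.
Rounding up, n = 73.

73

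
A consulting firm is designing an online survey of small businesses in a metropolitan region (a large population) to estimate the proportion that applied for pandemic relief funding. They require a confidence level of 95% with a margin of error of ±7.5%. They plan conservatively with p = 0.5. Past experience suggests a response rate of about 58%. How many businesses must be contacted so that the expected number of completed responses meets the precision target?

For 95% confidence, z = 1.96.
Completed interviews needed: n₀ = 1.96² × 0.2500 / 0.075² ≈ 170.74 → 171.
At a 58% response rate, contacts needed = 171 / 0.58 ≈ 294.83 → 295.

295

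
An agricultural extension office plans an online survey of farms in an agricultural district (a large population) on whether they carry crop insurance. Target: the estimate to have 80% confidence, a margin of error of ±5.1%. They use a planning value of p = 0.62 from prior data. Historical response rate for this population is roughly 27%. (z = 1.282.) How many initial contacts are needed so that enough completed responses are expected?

552

Completed interviews needed: n₀ = 1.282² × 0.2356 / 0.051² ≈ 148.87 → 149.
At a 27% response rate, contacts needed = 149 / 0.27 ≈ 551.85 → 552.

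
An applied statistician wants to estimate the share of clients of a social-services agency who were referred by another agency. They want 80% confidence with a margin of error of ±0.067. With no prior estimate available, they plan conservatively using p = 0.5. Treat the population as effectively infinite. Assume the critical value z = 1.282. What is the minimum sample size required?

With p = 0.5, p(1−p) = 0.25.
n = z²·p(1−p)/E² = 1.282² × 0.2500 / 0.067² = 1.6435 × 0.2500 / 0.004489 ≈ 91.53.
Rounding up gives n = 92.

92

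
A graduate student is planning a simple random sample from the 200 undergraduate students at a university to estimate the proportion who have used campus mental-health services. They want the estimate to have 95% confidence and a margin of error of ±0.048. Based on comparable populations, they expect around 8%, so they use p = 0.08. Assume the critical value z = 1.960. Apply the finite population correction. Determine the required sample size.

77

Unadjusted: n₀ = 1.960² × 0.08 × 0.92 / 0.048² ≈ 122.72, so n₀ = 123.
Finite population correction with N = 200: n = n₀ / (1 + (n₀−1)/N) = 123 / (1 + 122/200) = 123 / 1.6100 ≈ 76.40.
Rounding up, n = 77.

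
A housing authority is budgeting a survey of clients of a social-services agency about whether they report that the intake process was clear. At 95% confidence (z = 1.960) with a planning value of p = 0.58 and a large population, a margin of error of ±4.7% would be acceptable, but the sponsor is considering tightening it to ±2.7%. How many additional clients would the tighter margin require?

860

At ±4.7%: n = 1.960² × 0.2436 / 0.047² ≈ 423.64 → 424.
At ±2.7%: n = 1.960² × 0.2436 / 0.027² ≈ 1283.70 → 1284.
Additional respondents: 1284 − 424 = 860.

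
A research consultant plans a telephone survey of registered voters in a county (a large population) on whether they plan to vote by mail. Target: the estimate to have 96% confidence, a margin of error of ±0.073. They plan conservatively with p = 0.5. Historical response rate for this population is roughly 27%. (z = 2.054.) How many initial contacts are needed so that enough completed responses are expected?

734

Completed interviews needed: n₀ = 2.054² × 0.2500 / 0.073² ≈ 197.92 → 198.
At a 27% response rate, contacts needed = 198 / 0.27 ≈ 733.33 → 734.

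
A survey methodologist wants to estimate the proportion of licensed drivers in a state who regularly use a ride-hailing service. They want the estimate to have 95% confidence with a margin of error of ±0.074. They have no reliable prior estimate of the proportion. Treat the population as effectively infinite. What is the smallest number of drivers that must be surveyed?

For 95% confidence, z = 1.96.
With no prior estimate, use p = 0.5, giving p(1−p) = 0.25.
n = z²·p(1−p)/E² = 1.96² × 0.2500 / 0.074² = 3.8416 × 0.2500 / 0.005476 ≈ 175.38.
Rounding up gives n = 176.

176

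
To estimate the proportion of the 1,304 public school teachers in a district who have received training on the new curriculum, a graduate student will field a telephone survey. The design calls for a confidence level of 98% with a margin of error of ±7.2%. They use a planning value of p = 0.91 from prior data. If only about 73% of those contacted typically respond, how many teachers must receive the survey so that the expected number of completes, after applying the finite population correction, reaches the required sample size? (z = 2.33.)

111

Completed interviews needed (unadjusted): n₀ = 2.33² × 0.0819 / 0.072² ≈ 85.77 → 86.
FPC for N = 1,304: n = 86 / (1 + 85/1304) = 86 / 1.0652 ≈ 80.74 → 81.
At a 73% response rate, contacts needed = 81 / 0.73 ≈ 110.96 → 111.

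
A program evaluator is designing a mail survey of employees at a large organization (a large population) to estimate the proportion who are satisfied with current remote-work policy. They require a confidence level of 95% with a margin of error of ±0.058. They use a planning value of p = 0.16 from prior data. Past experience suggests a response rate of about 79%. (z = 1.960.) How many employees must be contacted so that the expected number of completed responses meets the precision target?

195

Completed interviews needed: n₀ = 1.960² × 0.1344 / 0.058² ≈ 153.48 → 154.
At a 79% response rate, contacts needed = 154 / 0.79 ≈ 194.94 → 195.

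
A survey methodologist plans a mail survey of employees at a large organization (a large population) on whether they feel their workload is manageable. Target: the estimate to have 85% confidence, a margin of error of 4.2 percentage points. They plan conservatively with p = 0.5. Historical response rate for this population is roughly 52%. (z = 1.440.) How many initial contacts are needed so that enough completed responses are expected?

Completed interviews needed: n₀ = 1.440² × 0.2500 / 0.042² ≈ 293.88 → 294.
At a 52% response rate, contacts needed = 294 / 0.52 ≈ 565.38 → 566.

566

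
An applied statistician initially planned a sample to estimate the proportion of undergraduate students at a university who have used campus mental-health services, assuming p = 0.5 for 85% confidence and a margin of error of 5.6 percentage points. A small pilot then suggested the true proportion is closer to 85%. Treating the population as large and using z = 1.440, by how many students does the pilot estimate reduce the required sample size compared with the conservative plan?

81

Conservative (p = 0.5): n = 1.440² × 0.25 / 0.056² ≈ 165.31 → 166.
Using p = 0.85: p(1−p) = 0.1275, so n = 1.440² × 0.1275 / 0.056² ≈ 84.31 → 85.
Reduction: 166 − 85 = 81.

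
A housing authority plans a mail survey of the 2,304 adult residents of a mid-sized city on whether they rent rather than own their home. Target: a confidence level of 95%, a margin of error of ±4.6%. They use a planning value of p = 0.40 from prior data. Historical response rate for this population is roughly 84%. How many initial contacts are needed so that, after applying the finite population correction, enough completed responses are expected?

For 95% confidence, z = 1.960.
Completed interviews needed (unadjusted): n₀ = 1.960² × 0.2400 / 0.046² ≈ 435.72 → 436.
FPC for N = 2,304: n = 436 / (1 + 435/2304) = 436 / 1.1888 ≈ 366.76 → 367.
At an 84% response rate, contacts needed = 367 / 0.84 ≈ 436.90 → 437.

437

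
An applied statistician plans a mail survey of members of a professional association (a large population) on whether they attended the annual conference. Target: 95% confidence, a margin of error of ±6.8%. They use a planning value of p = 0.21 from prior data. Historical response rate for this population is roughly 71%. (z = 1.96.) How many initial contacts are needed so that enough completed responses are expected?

195

Completed interviews needed: n₀ = 1.96² × 0.1659 / 0.068² ≈ 137.83 → 138.
At a 71% response rate, contacts needed = 138 / 0.71 ≈ 194.37 → 195.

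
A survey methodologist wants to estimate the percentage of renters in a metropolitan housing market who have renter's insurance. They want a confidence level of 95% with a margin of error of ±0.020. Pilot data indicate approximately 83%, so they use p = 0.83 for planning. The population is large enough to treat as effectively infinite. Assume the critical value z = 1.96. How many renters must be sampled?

1356

With p = 0.83, p(1−p) = 0.1411.
n = z²·p(1−p)/E² = 1.96² × 0.1411 / 0.020² = 3.8416 × 0.1411 / 0.000400 ≈ 1355.12.
Rounding up gives n = 1356.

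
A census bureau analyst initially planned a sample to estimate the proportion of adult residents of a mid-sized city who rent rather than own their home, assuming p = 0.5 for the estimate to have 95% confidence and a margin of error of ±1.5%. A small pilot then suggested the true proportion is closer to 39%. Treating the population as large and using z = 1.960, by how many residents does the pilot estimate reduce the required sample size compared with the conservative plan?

207

Conservative (p = 0.5): n = 1.960² × 0.25 / 0.015² ≈ 4268.44 → 4269.
Using p = 0.39: p(1−p) = 0.2379, so n = 1.960² × 0.2379 / 0.015² ≈ 4061.85 → 4062.
Reduction: 4269 − 4062 = 207.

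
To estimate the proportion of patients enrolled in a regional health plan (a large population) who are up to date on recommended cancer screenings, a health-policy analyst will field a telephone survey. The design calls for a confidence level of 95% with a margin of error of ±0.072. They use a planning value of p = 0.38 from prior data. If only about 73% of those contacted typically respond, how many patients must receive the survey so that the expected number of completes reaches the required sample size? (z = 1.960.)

240

Completed interviews needed: n₀ = 1.960² × 0.2356 / 0.072² ≈ 174.59 → 175.
At a 73% response rate, contacts needed = 175 / 0.73 ≈ 239.73 → 240.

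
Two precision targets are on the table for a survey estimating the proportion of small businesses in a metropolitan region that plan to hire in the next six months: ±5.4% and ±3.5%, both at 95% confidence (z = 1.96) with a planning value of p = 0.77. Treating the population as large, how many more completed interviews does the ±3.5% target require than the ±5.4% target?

322

At ±5.4%: n = 1.96² × 0.1771 / 0.054² ≈ 233.32 → 234.
At ±3.5%: n = 1.96² × 0.1771 / 0.035² ≈ 555.39 → 556.
Additional respondents: 556 − 234 = 322.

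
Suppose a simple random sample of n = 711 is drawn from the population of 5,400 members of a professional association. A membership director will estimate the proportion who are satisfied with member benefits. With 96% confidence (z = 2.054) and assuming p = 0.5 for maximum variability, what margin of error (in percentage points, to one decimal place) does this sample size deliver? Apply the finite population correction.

Finite-population factor: (N−n)/(N−1) = (5400−711)/(5400−1) = 0.8685.
SE(p̂) = √[p(1−p)/n · (N−n)/(N−1)] = √[0.2500/711 × 0.8685] = 0.01748.
E = z × SE = 2.054 × 0.01748 = 0.03589 ≈ 3.6 percentage points.

3.6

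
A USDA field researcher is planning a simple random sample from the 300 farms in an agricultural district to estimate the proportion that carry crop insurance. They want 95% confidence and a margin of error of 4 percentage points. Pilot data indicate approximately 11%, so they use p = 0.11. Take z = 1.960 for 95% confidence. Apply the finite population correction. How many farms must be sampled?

133

Unadjusted: n₀ = 1.960² × 0.11 × 0.89 / 0.040² ≈ 235.06, so n₀ = 236.
Finite population correction with N = 300: n = n₀ / (1 + (n₀−1)/N) = 236 / (1 + 235/300) = 236 / 1.7833 ≈ 132.34.
Rounding up, n = 133.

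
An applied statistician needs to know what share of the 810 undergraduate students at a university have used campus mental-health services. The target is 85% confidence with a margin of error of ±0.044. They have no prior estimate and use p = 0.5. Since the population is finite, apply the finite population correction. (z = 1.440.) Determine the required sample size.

Unadjusted: n₀ = 1.440² × 0.50 × 0.50 / 0.044² ≈ 267.77, so n₀ = 268.
Finite population correction with N = 810: n = n₀ / (1 + (n₀−1)/N) = 268 / (1 + 267/810) = 268 / 1.3296 ≈ 201.56.
Rounding up, n = 202.

202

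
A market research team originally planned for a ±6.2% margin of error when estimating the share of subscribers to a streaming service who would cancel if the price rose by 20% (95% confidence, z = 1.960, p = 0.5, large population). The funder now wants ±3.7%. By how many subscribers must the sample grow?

452

At ±6.2%: n = 1.960² × 0.2500 / 0.062² ≈ 249.84 → 250.
At ±3.7%: n = 1.960² × 0.2500 / 0.037² ≈ 701.53 → 702.
Additional respondents: 702 − 250 = 452.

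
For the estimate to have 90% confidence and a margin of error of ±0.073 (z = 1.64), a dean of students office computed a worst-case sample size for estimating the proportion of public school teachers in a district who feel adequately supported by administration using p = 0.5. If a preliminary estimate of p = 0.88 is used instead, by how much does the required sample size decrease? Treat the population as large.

Conservative (p = 0.5): n = 1.64² × 0.25 / 0.073² ≈ 126.18 → 127.
Using p = 0.88: p(1−p) = 0.1056, so n = 1.64² × 0.1056 / 0.073² ≈ 53.30 → 54.
Reduction: 127 − 54 = 73.

73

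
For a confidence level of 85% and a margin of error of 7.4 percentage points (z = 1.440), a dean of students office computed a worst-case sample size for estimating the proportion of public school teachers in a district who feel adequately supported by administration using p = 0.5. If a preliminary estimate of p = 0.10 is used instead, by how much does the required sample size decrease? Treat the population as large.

60

Conservative (p = 0.5): n = 1.440² × 0.25 / 0.074² ≈ 94.67 → 95.
Using p = 0.10: p(1−p) = 0.0900, so n = 1.440² × 0.0900 / 0.074² ≈ 34.08 → 35.
Reduction: 95 − 35 = 60.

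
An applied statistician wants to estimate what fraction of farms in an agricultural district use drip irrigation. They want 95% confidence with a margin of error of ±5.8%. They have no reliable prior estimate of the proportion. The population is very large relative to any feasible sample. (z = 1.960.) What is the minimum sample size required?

286

With no prior estimate, use p = 0.5, giving p(1−p) = 0.25.
n = z²·p(1−p)/E² = 1.960² × 0.2500 / 0.058² = 3.8416 × 0.2500 / 0.003364 ≈ 285.49.
Rounding up gives n = 286.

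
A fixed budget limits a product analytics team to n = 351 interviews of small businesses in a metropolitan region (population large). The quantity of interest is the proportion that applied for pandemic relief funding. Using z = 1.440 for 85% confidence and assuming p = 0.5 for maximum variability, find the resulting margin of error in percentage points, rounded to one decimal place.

SE(p̂) = √[p(1−p)/n] = √[0.2500/351] = 0.02669.
E = z × SE = 1.440 × 0.02669 = 0.03843, or 3.8 percentage points.

3.8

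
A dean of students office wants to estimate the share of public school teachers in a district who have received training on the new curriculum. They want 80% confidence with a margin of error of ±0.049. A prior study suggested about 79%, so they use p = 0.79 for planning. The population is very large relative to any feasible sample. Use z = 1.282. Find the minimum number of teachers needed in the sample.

With p = 0.79, p(1−p) = 0.1659.
n = z²·p(1−p)/E² = 1.282² × 0.1659 / 0.049² = 1.6435 × 0.1659 / 0.002401 ≈ 113.56.
Rounding up gives n = 114.

114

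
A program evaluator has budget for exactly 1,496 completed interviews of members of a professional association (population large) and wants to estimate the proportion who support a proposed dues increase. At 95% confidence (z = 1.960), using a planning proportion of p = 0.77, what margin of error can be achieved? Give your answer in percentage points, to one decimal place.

2.1

SE(p̂) = √[p(1−p)/n] = √[0.1771/1496] = 0.01088.
E = z × SE = 1.960 × 0.01088 = 0.02133, or 2.1 percentage points.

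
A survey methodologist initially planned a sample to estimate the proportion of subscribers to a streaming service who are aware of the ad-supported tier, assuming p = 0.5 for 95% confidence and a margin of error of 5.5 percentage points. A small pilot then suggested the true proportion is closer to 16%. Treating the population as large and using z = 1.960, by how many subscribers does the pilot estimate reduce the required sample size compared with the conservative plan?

Conservative (p = 0.5): n = 1.960² × 0.25 / 0.055² ≈ 317.49 → 318.
Using p = 0.16: p(1−p) = 0.1344, so n = 1.960² × 0.1344 / 0.055² ≈ 170.68 → 171.
Reduction: 318 − 171 = 147.

147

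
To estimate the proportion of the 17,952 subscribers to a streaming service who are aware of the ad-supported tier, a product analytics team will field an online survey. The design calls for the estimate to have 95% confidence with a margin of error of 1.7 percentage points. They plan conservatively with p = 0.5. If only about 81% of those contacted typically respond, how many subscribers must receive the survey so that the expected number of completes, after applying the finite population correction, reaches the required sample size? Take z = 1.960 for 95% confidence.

3463

Completed interviews needed (unadjusted): n₀ = 1.960² × 0.2500 / 0.017² ≈ 3323.18 → 3324.
FPC for N = 17,952: n = 3324 / (1 + 3323/17952) = 3324 / 1.1851 ≈ 2804.82 → 2805.
At an 81% response rate, contacts needed = 2805 / 0.81 ≈ 3462.96 → 3463.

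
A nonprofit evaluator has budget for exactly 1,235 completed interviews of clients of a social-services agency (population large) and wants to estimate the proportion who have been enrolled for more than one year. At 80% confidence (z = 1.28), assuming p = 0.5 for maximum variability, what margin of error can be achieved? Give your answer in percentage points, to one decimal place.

SE(p̂) = √[p(1−p)/n] = √[0.2500/1235] = 0.01423.
E = z × SE = 1.28 × 0.01423 = 0.01821, or 1.8 percentage points.

1.8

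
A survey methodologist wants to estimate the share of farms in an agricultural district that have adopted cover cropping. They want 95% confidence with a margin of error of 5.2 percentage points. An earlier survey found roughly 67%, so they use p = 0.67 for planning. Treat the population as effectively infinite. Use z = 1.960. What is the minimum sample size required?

315

With p = 0.67, p(1−p) = 0.2211.
n = z²·p(1−p)/E² = 1.960² × 0.2211 / 0.052² = 3.8416 × 0.2211 / 0.002704 ≈ 314.12.
Rounding up gives n = 315.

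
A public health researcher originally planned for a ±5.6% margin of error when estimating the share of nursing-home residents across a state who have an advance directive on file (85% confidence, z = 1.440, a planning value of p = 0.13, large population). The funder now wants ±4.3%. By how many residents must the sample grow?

52

At ±5.6%: n = 1.440² × 0.1131 / 0.056² ≈ 74.78 → 75.
At ±4.3%: n = 1.440² × 0.1131 / 0.043² ≈ 126.84 → 127.
Additional respondents: 127 − 75 = 52.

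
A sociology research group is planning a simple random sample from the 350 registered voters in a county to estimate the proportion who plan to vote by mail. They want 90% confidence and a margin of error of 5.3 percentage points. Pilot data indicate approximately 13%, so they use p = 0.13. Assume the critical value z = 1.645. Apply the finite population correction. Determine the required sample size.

84

Unadjusted: n₀ = 1.645² × 0.13 × 0.87 / 0.053² ≈ 108.95, so n₀ = 109.
Finite population correction with N = 350: n = n₀ / (1 + (n₀−1)/N) = 109 / (1 + 108/350) = 109 / 1.3086 ≈ 83.30.
Rounding up, n = 84.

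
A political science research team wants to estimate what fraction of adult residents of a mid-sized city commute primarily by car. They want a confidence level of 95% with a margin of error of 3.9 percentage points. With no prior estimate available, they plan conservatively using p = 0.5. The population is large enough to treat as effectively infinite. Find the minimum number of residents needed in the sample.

632

For 95% confidence, z = 1.960.
With p = 0.5, p(1−p) = 0.25.
n = z²·p(1−p)/E² = 1.960² × 0.2500 / 0.039² = 3.8416 × 0.2500 / 0.001521 ≈ 631.43.
Rounding up gives n = 632.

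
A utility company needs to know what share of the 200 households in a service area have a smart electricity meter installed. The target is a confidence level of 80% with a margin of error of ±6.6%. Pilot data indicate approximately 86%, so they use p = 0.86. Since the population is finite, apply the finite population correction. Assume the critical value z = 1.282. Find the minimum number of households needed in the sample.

38

Unadjusted: n₀ = 1.282² × 0.86 × 0.14 / 0.066² ≈ 45.43, so n₀ = 46.
Finite population correction with N = 200: n = n₀ / (1 + (n₀−1)/N) = 46 / (1 + 45/200) = 46 / 1.2250 ≈ 37.55.
Rounding up, n = 38.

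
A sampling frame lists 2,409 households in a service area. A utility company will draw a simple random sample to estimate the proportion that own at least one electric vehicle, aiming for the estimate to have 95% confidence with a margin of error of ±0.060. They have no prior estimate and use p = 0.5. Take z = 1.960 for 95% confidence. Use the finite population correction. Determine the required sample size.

241

Unadjusted: n₀ = 1.960² × 0.50 × 0.50 / 0.060² ≈ 266.78, so n₀ = 267.
Finite population correction with N = 2,409: n = n₀ / (1 + (n₀−1)/N) = 267 / (1 + 266/2409) = 267 / 1.1104 ≈ 240.45.
Rounding up, n = 241.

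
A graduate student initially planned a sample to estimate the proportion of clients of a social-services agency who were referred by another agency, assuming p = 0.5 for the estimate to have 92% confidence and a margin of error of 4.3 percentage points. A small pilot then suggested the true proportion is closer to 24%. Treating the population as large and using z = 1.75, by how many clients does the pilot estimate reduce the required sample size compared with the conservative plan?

Conservative (p = 0.5): n = 1.75² × 0.25 / 0.043² ≈ 414.08 → 415.
Using p = 0.24: p(1−p) = 0.1824, so n = 1.75² × 0.1824 / 0.043² ≈ 302.11 → 303.
Reduction: 415 − 303 = 112.

112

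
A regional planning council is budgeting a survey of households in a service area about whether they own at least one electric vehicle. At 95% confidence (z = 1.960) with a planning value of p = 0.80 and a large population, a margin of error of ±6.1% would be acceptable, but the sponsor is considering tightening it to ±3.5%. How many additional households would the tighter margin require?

At ±6.1%: n = 1.960² × 0.1600 / 0.061² ≈ 165.19 → 166.
At ±3.5%: n = 1.960² × 0.1600 / 0.035² ≈ 501.76 → 502.
Additional respondents: 502 − 166 = 336.

336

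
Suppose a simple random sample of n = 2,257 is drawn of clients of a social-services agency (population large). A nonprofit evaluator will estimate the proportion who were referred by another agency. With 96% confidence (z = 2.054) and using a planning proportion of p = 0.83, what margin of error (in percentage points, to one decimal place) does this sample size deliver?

SE(p̂) = √[p(1−p)/n] = √[0.1411/2257] = 0.00791.
E = z × SE = 2.054 × 0.00791 = 0.01624, or 1.6 percentage points.

1.6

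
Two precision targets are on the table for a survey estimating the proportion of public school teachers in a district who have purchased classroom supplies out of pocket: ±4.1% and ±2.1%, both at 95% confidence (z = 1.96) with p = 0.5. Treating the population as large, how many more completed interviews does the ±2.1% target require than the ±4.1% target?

At ±4.1%: n = 1.96² × 0.2500 / 0.041² ≈ 571.33 → 572.
At ±2.1%: n = 1.96² × 0.2500 / 0.021² ≈ 2177.78 → 2178.
Additional respondents: 2178 − 572 = 1606.

1606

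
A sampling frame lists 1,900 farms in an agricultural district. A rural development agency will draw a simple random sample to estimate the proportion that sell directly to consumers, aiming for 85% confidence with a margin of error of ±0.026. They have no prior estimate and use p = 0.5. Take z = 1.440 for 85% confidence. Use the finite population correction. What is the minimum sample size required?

547

Unadjusted: n₀ = 1.440² × 0.50 × 0.50 / 0.026² ≈ 766.86, so n₀ = 767.
Finite population correction with N = 1,900: n = n₀ / (1 + (n₀−1)/N) = 767 / (1 + 766/1900) = 767 / 1.4032 ≈ 546.62.
Rounding up, n = 547.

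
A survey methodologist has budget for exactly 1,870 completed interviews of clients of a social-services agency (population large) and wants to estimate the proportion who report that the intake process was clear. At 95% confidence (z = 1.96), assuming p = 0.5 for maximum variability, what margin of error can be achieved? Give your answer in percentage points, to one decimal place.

SE(p̂) = √[p(1−p)/n] = √[0.2500/1870] = 0.01156.
E = z × SE = 1.96 × 0.01156 = 0.02266, or 2.3 percentage points.

2.3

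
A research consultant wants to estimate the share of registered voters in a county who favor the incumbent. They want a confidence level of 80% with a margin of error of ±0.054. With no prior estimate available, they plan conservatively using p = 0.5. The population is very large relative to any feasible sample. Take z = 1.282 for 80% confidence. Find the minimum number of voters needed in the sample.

With p = 0.5, p(1−p) = 0.25.
n = z²·p(1−p)/E² = 1.282² × 0.2500 / 0.054² = 1.6435 × 0.2500 / 0.002916 ≈ 140.91.
Rounding up gives n = 141.

141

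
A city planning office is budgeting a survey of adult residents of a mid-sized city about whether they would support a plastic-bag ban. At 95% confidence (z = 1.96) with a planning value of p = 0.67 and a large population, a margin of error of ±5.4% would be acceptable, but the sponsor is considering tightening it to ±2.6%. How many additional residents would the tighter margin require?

965

At ±5.4%: n = 1.96² × 0.2211 / 0.054² ≈ 291.28 → 292.
At ±2.6%: n = 1.96² × 0.2211 / 0.026² ≈ 1256.48 → 1257.
Additional respondents: 1257 − 292 = 965.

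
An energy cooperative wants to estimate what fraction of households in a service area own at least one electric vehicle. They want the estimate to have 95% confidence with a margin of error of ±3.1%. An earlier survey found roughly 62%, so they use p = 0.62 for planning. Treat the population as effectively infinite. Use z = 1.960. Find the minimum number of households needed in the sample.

With p = 0.62, p(1−p) = 0.2356.
n = z²·p(1−p)/E² = 1.960² × 0.2356 / 0.031² = 3.8416 × 0.2356 / 0.000961 ≈ 941.81.
Rounding up gives n = 942.

942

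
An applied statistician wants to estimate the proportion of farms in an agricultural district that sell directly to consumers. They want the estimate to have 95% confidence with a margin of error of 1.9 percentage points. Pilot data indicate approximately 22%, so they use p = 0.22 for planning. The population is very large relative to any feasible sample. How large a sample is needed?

For 95% confidence, z = 1.960.
With p = 0.22, p(1−p) = 0.1716.
n = z²·p(1−p)/E² = 1.960² × 0.1716 / 0.019² = 3.8416 × 0.1716 / 0.000361 ≈ 1826.09.
Rounding up gives n = 1827.

1827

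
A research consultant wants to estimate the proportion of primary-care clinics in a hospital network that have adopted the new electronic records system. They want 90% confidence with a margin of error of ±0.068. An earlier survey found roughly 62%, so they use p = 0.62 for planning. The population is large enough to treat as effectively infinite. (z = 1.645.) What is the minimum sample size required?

With p = 0.62, p(1−p) = 0.2356.
n = z²·p(1−p)/E² = 1.645² × 0.2356 / 0.068² = 2.7060 × 0.2356 / 0.004624 ≈ 137.88.
Rounding up gives n = 138.

138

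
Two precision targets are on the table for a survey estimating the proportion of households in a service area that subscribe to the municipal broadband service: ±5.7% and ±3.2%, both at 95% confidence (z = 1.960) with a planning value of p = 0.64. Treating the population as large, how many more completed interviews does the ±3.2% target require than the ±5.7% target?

At ±5.7%: n = 1.960² × 0.2304 / 0.057² ≈ 272.42 → 273.
At ±3.2%: n = 1.960² × 0.2304 / 0.032² ≈ 864.36 → 865.
Additional respondents: 865 − 273 = 592.

592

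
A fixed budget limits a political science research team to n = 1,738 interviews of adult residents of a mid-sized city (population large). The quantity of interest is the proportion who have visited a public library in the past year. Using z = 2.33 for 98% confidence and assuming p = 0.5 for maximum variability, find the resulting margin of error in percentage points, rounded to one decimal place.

2.8

SE(p̂) = √[p(1−p)/n] = √[0.2500/1738] = 0.01199.
E = z × SE = 2.33 × 0.01199 = 0.02794, or 2.8 percentage points.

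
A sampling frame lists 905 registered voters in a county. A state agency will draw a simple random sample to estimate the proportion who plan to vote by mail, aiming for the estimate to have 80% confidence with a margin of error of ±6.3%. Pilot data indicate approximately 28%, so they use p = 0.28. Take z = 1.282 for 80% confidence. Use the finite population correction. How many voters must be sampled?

Unadjusted: n₀ = 1.282² × 0.28 × 0.72 / 0.063² ≈ 83.48, so n₀ = 84.
Finite population correction with N = 905: n = n₀ / (1 + (n₀−1)/N) = 84 / (1 + 83/905) = 84 / 1.0917 ≈ 76.94.
Rounding up, n = 77.

77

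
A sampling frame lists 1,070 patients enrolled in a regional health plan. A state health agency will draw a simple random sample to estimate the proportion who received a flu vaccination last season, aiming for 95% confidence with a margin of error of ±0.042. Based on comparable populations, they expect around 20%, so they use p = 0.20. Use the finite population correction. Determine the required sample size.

For 95% confidence, z = 1.960.
Unadjusted: n₀ = 1.960² × 0.20 × 0.80 / 0.042² ≈ 348.44, so n₀ = 349.
Finite population correction with N = 1,070: n = n₀ / (1 + (n₀−1)/N) = 349 / (1 + 348/1070) = 349 / 1.3252 ≈ 263.35.
Rounding up, n = 264.

264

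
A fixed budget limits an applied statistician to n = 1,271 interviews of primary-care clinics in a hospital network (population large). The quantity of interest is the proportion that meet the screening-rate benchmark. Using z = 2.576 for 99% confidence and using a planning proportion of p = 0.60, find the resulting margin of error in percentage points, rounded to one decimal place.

3.5

SE(p̂) = √[p(1−p)/n] = √[0.2400/1271] = 0.01374.
E = z × SE = 2.576 × 0.01374 = 0.03540, or 3.5 percentage points.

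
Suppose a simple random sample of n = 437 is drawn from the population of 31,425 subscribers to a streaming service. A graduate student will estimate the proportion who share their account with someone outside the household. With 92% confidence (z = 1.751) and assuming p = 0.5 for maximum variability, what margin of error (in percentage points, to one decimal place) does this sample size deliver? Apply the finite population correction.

Finite-population factor: (N−n)/(N−1) = (31425−437)/(31425−1) = 0.9861.
SE(p̂) = √[p(1−p)/n · (N−n)/(N−1)] = √[0.2500/437 × 0.9861] = 0.02375.
E = z × SE = 1.751 × 0.02375 = 0.04159 ≈ 4.2 percentage points.

4.2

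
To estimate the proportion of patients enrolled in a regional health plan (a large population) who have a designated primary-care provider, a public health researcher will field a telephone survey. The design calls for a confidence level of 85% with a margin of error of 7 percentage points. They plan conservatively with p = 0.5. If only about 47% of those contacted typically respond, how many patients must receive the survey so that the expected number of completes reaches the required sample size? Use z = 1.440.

226

Completed interviews needed: n₀ = 1.440² × 0.2500 / 0.070² ≈ 105.80 → 106.
At a 47% response rate, contacts needed = 106 / 0.47 ≈ 225.53 → 226.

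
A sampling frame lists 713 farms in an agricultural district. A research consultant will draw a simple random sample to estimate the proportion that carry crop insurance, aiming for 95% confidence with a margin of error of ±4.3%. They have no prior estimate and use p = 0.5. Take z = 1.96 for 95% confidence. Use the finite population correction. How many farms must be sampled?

Unadjusted: n₀ = 1.96² × 0.50 × 0.50 / 0.043² ≈ 519.42, so n₀ = 520.
Finite population correction with N = 713: n = n₀ / (1 + (n₀−1)/N) = 520 / (1 + 519/713) = 520 / 1.7279 ≈ 300.94.
Rounding up, n = 301.

301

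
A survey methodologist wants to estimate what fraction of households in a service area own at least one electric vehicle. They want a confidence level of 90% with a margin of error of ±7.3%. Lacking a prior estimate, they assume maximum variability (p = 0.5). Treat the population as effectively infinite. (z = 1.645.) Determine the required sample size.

With p = 0.5, p(1−p) = 0.25.
n = z²·p(1−p)/E² = 1.645² × 0.2500 / 0.073² = 2.7060 × 0.2500 / 0.005329 ≈ 126.95.
Rounding up gives n = 127.

127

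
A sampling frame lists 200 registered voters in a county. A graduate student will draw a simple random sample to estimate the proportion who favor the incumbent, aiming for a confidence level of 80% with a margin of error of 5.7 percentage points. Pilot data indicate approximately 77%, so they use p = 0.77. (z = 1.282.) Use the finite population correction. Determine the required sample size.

Unadjusted: n₀ = 1.282² × 0.77 × 0.23 / 0.057² ≈ 89.59, so n₀ = 90.
Finite population correction with N = 200: n = n₀ / (1 + (n₀−1)/N) = 90 / (1 + 89/200) = 90 / 1.4450 ≈ 62.28.
Rounding up, n = 63.

63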